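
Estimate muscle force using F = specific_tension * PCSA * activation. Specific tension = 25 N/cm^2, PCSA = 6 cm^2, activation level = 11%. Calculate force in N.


F = sigma * PCSA * activation
F = 25 * 6 * 0.11
F = 16.5 N


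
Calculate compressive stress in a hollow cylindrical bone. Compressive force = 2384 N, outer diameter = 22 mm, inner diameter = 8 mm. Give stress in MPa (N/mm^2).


A = pi*(r_o^2 - r_i^2)
r_o = 11 mm, r_i = 4 mm
A = 329.867 mm^2
sigma = F/A = 2384 / 329.867
sigma = 7.227 MPa


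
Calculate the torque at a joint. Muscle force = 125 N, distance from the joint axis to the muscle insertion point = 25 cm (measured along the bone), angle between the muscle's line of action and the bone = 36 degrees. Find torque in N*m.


Torque = F * d * sin(theta)   (moment arm = d*sin(theta))
d = 25 cm = 0.25 m
Torque = 125 * 0.25 * sin(36)
Torque = 18.37 N*m


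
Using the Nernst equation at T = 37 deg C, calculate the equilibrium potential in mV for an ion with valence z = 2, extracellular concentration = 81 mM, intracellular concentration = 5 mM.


E = (RT/(zF)) * ln(C_out/C_in)
T = 37 + 273.15 = 310.15 K
E = (8.314 * 310.15 / (2 * 96485)) * ln(81/5)
E = 37.22 mV


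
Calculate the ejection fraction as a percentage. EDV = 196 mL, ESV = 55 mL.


SV = EDV - ESV = 196 - 55 = 141 mL
EF = SV/EDV * 100 = 141/196 * 100
EF = 71.94%


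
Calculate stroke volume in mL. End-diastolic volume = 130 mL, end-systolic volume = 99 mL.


SV = EDV - ESV
SV = 130 - 99
SV = 31 mL


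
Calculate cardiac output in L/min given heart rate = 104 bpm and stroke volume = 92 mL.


CO = HR * SV
CO = 104 * 92 / 1000
CO = 9.568 L/min


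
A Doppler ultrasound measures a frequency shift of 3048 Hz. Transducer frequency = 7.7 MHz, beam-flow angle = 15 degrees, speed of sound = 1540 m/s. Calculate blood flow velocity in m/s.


v = fd * c / (2 * f0 * cos(theta))
v = 3048 * 1540 / (2 * 7.7000e+06 * cos(15))
v = 0.3156 m/s


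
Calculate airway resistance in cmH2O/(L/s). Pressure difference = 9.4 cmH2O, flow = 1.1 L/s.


R = dP / flow
R = 9.4 / 1.1
R = 8.545 cmH2O/(L/s)


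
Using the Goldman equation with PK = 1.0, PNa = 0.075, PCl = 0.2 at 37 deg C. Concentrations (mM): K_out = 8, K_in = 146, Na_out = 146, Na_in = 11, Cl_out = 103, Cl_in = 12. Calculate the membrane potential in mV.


Vm = (RT/F)*ln((PK*Ko + PNa*Nao + PCl*Cli)/(PK*Ki + PNa*Nai + PCl*Clo))
Numer = 21.35, Denom = 167.425
Vm = -55.04 mV


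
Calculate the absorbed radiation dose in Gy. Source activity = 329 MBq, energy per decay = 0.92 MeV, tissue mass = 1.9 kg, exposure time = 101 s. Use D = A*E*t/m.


A = 329 MBq = 3.2900e+08 Bq
E = 0.92 MeV = 1.47384e-13 J
D = A*E*t/m = 3.2900e+08*1.47384e-13*101/1.9
D = 0.002578 Gy


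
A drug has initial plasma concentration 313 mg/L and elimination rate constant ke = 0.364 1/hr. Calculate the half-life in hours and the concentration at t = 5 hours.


t_half = ln(2) / ke = 0.693147 / 0.364 = 1.904 hr
C(t) = C0 * exp(-ke*t) = 313 * exp(-0.364*5)
C(5) = 50.71 mg/L


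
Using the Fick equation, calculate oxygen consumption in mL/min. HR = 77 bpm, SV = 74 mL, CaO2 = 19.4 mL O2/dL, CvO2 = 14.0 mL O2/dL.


CO = HR*SV = 77*74/1000 = 5.698 L/min
a-v O2 diff = 19.4 - 14.0 = 5.4 mL/dL
VO2 = CO * (CaO2-CvO2) * 10 dL/L
VO2 = 5.698 * 5.4 * 10
VO2 = 307.7 mL/min


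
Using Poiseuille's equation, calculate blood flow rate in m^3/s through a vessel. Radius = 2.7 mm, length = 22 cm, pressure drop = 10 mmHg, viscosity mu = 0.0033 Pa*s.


Q = pi*r^4*dP / (8*mu*L)
r = 0.0027 m, L = 0.22 m
dP = 10 mmHg = 1333.22 Pa
Q = 3.8325e-05 m^3/s


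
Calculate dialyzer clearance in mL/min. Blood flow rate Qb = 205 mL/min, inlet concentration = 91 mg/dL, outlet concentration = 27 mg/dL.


K = Qb * (Cb_in - Cb_out) / Cb_in
K = 205 * (91 - 27) / 91
K = 144.2 mL/min


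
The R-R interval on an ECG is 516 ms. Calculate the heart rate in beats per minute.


HR = 60 / RR_interval(s)
RR = 516 ms = 0.516 s
HR = 60 / 0.516 = 116.3 bpm


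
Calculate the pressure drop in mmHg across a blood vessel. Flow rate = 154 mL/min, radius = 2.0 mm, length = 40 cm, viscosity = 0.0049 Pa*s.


dP = 8*mu*L*Q / (pi*r^4)
Q = 154 mL/min = 2.56667e-06 m^3/s
dP = 800.657 Pa = 800.657 / 133.322 mmHg = 6.005 mmHg


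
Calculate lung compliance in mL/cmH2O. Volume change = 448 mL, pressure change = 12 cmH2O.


C = dV / dP
C = 448 / 12
C = 37.33 mL/cmH2O


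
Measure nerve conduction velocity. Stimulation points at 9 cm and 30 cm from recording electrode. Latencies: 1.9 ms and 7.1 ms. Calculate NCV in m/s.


Distance = (30 - 9) / 100 = 0.21 m
dt = (7.1 - 1.9) / 1000 = 0.0052 s
NCV = dist / dt = 40.38 m/s


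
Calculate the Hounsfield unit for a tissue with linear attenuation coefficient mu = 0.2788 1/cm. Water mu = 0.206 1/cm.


HU = ((mu_tissue - mu_water) / mu_water) * 1000
HU = ((0.2788 - 0.206) / 0.206) * 1000
HU = 353.4


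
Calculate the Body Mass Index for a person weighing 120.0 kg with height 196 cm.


BMI = weight / height^2
height = 196 cm = 1.96 m
BMI = 120.0 / 1.96^2
BMI = 31.24 kg/m^2


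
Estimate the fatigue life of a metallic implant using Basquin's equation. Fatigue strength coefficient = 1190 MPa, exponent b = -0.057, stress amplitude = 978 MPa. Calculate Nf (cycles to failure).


sigma_a = sigma_f' * (2Nf)^b
2Nf = (sigma_a/sigma_f')^(1/b)
2Nf = (978/1190)^(1/-0.057)
2Nf = 31.25209
Nf = 15.63


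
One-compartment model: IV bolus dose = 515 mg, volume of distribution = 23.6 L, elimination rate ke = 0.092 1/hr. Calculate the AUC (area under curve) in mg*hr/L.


C0 = Dose/Vd = 515/23.6 = 21.822 mg/L
AUC = C0/ke = 21.822/0.092
AUC = 237.2 mg*hr/L


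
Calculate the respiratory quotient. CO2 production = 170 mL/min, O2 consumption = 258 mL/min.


RQ = VCO2 / VO2
RQ = 170 / 258
RQ = 0.6589


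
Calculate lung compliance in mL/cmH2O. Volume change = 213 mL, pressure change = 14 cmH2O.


C = dV / dP
C = 213 / 14
C = 15.21 mL/cmH2O


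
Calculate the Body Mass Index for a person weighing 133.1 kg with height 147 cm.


BMI = weight / height^2
height = 147 cm = 1.47 m
BMI = 133.1 / 1.47^2
BMI = 61.59 kg/m^2


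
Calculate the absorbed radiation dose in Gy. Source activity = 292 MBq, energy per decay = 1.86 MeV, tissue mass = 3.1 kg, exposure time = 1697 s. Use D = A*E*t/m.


A = 292 MBq = 2.9200e+08 Bq
E = 1.86 MeV = 2.97972e-13 J
D = A*E*t/m = 2.9200e+08*2.97972e-13*1697/3.1
D = 0.04763 Gy


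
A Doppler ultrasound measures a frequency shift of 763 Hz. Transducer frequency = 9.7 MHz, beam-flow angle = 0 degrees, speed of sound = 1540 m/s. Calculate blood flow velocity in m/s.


v = fd * c / (2 * f0 * cos(theta))
v = 763 * 1540 / (2 * 9.7000e+06 * cos(0))
v = 0.06057 m/s


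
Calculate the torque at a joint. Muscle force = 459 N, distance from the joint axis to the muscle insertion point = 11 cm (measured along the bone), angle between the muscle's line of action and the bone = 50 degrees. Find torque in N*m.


Torque = F * d * sin(theta)   (moment arm = d*sin(theta))
d = 11 cm = 0.11 m
Torque = 459 * 0.11 * sin(50)
Torque = 38.68 N*m


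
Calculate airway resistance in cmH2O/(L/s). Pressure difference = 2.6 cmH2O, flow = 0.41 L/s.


R = dP / flow
R = 2.6 / 0.41
R = 6.341 cmH2O/(L/s)


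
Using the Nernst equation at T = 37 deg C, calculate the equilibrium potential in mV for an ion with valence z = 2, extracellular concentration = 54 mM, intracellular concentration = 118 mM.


E = (RT/(zF)) * ln(C_out/C_in)
T = 37 + 273.15 = 310.15 K
E = (8.314 * 310.15 / (2 * 96485)) * ln(54/118)
E = -10.45 mV


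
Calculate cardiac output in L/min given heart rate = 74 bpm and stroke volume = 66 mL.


CO = HR * SV
CO = 74 * 66 / 1000
CO = 4.884 L/min


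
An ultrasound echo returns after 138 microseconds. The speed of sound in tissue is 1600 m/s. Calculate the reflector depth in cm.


depth = c * t / 2
t = 138 us = 1.3800e-04 s
depth = 1600 * 1.3800e-04 / 2
depth = 0.1104 m = 11.04 cm


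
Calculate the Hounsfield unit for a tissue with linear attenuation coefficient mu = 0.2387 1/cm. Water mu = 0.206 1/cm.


HU = ((mu_tissue - mu_water) / mu_water) * 1000
HU = ((0.2387 - 0.206) / 0.206) * 1000
HU = 158.7


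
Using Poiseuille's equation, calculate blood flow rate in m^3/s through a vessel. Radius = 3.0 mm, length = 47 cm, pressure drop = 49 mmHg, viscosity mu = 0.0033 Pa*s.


Q = pi*r^4*dP / (8*mu*L)
r = 0.003 m, L = 0.47 m
dP = 49 mmHg = 6532.778 Pa
Q = 1.3398e-04 m^3/s


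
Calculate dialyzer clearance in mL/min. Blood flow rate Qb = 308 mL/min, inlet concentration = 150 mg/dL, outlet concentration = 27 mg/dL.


K = Qb * (Cb_in - Cb_out) / Cb_in
K = 308 * (150 - 27) / 150
K = 252.6 mL/min


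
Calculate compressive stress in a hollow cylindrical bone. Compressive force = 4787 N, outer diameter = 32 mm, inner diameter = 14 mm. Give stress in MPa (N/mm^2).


A = pi*(r_o^2 - r_i^2)
r_o = 16 mm, r_i = 7 mm
A = 650.31 mm^2
sigma = F/A = 4787 / 650.31
sigma = 7.361 MPa


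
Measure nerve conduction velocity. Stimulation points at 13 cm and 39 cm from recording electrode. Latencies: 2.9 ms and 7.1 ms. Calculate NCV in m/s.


Distance = (39 - 13) / 100 = 0.26 m
dt = (7.1 - 2.9) / 1000 = 0.0042 s
NCV = dist / dt = 61.9 m/s


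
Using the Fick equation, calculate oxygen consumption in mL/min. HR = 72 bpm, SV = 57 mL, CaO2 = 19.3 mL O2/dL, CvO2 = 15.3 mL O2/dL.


CO = HR*SV = 72*57/1000 = 4.104 L/min
a-v O2 diff = 19.3 - 15.3 = 4 mL/dL
VO2 = CO * (CaO2-CvO2) * 10 dL/L
VO2 = 4.104 * 4 * 10
VO2 = 164.2 mL/min


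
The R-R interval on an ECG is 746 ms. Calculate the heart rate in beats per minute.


HR = 60 / RR_interval(s)
RR = 746 ms = 0.746 s
HR = 60 / 0.746 = 80.43 bpm


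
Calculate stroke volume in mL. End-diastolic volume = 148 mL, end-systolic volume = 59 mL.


SV = EDV - ESV
SV = 148 - 59
SV = 89 mL


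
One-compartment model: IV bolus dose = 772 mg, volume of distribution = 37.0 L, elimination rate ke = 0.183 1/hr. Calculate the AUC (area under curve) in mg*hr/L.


C0 = Dose/Vd = 772/37.0 = 20.8649 mg/L
AUC = C0/ke = 20.8649/0.183
AUC = 114 mg*hr/L


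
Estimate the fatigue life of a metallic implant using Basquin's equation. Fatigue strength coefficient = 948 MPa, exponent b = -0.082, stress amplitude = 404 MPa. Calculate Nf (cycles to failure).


sigma_a = sigma_f' * (2Nf)^b
2Nf = (sigma_a/sigma_f')^(1/b)
2Nf = (404/948)^(1/-0.082)
2Nf = 32915.625
Nf = 1.646e+04


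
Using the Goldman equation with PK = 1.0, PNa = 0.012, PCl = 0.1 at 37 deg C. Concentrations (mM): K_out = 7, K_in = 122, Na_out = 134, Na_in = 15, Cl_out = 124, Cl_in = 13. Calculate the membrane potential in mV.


Vm = (RT/F)*ln((PK*Ko + PNa*Nao + PCl*Cli)/(PK*Ki + PNa*Nai + PCl*Clo))
Numer = 9.908, Denom = 134.58
Vm = -69.72 mV


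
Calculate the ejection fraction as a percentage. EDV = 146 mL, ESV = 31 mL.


SV = EDV - ESV = 146 - 31 = 115 mL
EF = SV/EDV * 100 = 115/146 * 100
EF = 78.77%


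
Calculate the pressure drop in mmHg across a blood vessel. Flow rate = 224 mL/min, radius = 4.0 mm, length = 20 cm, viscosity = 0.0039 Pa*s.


dP = 8*mu*L*Q / (pi*r^4)
Q = 224 mL/min = 3.73333e-06 m^3/s
dP = 28.9662 Pa = 28.9662 / 133.322 mmHg = 0.2173 mmHg


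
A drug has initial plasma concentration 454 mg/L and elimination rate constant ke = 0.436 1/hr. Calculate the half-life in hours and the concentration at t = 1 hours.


t_half = ln(2) / ke = 0.693147 / 0.436 = 1.59 hr
C(t) = C0 * exp(-ke*t) = 454 * exp(-0.436*1)
C(1) = 293.6 mg/L


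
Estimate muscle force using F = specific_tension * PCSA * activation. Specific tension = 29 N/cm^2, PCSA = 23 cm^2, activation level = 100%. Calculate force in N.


F = sigma * PCSA * activation
F = 29 * 23 * 1
F = 667 N


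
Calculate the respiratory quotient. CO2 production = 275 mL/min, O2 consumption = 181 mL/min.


RQ = VCO2 / VO2
RQ = 275 / 181
RQ = 1.519


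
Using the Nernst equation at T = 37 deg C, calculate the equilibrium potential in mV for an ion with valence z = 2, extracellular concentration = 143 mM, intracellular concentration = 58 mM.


E = (RT/(zF)) * ln(C_out/C_in)
T = 37 + 273.15 = 310.15 K
E = (8.314 * 310.15 / (2 * 96485)) * ln(143/58)
E = 12.06 mV


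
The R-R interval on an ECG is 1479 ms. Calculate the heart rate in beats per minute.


HR = 60 / RR_interval(s)
RR = 1479 ms = 1.479 s
HR = 60 / 1.479 = 40.57 bpm


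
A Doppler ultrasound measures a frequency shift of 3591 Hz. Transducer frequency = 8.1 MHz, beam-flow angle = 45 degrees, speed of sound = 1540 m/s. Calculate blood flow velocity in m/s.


v = fd * c / (2 * f0 * cos(theta))
v = 3591 * 1540 / (2 * 8.1000e+06 * cos(45))
v = 0.4828 m/s


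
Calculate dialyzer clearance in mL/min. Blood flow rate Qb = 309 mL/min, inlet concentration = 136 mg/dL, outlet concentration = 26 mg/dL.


K = Qb * (Cb_in - Cb_out) / Cb_in
K = 309 * (136 - 26) / 136
K = 249.9 mL/min


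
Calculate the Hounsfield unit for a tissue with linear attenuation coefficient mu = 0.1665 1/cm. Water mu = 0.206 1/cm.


HU = ((mu_tissue - mu_water) / mu_water) * 1000
HU = ((0.1665 - 0.206) / 0.206) * 1000
HU = -191.7


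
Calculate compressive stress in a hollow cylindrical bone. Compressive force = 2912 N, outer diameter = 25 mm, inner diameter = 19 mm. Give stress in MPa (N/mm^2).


A = pi*(r_o^2 - r_i^2)
r_o = 12.5 mm, r_i = 9.5 mm
A = 207.345 mm^2
sigma = F/A = 2912 / 207.345
sigma = 14.04 MPa


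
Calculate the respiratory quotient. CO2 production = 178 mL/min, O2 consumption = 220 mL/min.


RQ = VCO2 / VO2
RQ = 178 / 220
RQ = 0.8091


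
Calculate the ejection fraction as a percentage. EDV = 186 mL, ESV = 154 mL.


SV = EDV - ESV = 186 - 154 = 32 mL
EF = SV/EDV * 100 = 32/186 * 100
EF = 17.2%


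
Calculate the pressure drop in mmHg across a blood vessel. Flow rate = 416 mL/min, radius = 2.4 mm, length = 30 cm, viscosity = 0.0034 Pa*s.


dP = 8*mu*L*Q / (pi*r^4)
Q = 416 mL/min = 6.93333e-06 m^3/s
dP = 542.797 Pa = 542.797 / 133.322 mmHg = 4.071 mmHg


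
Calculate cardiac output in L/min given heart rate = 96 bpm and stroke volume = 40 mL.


CO = HR * SV
CO = 96 * 40 / 1000
CO = 3.84 L/min


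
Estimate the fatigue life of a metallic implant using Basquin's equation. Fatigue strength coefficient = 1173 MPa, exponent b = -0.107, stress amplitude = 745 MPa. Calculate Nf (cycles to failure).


sigma_a = sigma_f' * (2Nf)^b
2Nf = (sigma_a/sigma_f')^(1/b)
2Nf = (745/1173)^(1/-0.107)
2Nf = 69.57387
Nf = 34.79


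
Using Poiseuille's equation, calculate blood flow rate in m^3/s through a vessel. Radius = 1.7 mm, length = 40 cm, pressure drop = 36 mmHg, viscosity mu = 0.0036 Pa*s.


Q = pi*r^4*dP / (8*mu*L)
r = 0.0017 m, L = 0.4 m
dP = 36 mmHg = 4799.592 Pa
Q = 1.0932e-05 m^3/s


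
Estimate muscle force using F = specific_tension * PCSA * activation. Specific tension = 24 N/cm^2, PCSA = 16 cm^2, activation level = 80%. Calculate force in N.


F = sigma * PCSA * activation
F = 24 * 16 * 0.8
F = 307.2 N


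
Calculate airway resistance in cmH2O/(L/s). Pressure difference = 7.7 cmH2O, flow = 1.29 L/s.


R = dP / flow
R = 7.7 / 1.29
R = 5.969 cmH2O/(L/s)


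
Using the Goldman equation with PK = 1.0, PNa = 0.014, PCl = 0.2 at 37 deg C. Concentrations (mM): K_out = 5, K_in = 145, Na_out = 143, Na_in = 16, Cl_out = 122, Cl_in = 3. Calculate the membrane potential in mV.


Vm = (RT/F)*ln((PK*Ko + PNa*Nao + PCl*Cli)/(PK*Ki + PNa*Nai + PCl*Clo))
Numer = 7.602, Denom = 169.624
Vm = -82.99 mV


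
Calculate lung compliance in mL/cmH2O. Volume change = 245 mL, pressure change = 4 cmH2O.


C = dV / dP
C = 245 / 4
C = 61.25 mL/cmH2O


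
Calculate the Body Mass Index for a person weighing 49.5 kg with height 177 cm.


BMI = weight / height^2
height = 177 cm = 1.77 m
BMI = 49.5 / 1.77^2
BMI = 15.8 kg/m^2


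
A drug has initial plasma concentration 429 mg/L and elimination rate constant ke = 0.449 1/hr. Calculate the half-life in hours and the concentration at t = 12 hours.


t_half = ln(2) / ke = 0.693147 / 0.449 = 1.544 hr
C(t) = C0 * exp(-ke*t) = 429 * exp(-0.449*12)
C(12) = 1.961 mg/L


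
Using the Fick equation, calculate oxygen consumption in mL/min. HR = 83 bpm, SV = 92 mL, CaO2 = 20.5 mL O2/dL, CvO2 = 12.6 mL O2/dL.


CO = HR*SV = 83*92/1000 = 7.636 L/min
a-v O2 diff = 20.5 - 12.6 = 7.9 mL/dL
VO2 = CO * (CaO2-CvO2) * 10 dL/L
VO2 = 7.636 * 7.9 * 10
VO2 = 603.2 mL/min


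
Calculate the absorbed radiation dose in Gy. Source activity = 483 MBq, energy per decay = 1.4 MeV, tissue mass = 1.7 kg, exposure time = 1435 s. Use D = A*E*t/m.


A = 483 MBq = 4.8300e+08 Bq
E = 1.4 MeV = 2.2428e-13 J
D = A*E*t/m = 4.8300e+08*2.2428e-13*1435/1.7
D = 0.09144 Gy


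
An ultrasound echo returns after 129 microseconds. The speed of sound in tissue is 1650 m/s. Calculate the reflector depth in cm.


depth = c * t / 2
t = 129 us = 1.2900e-04 s
depth = 1650 * 1.2900e-04 / 2
depth = 0.106425 m = 10.6425 cm


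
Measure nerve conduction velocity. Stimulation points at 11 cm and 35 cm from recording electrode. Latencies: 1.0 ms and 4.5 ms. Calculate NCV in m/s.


Distance = (35 - 11) / 100 = 0.24 m
dt = (4.5 - 1.0) / 1000 = 0.0035 s
NCV = dist / dt = 68.57 m/s


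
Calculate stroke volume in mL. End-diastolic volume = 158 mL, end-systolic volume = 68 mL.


SV = EDV - ESV
SV = 158 - 68
SV = 90 mL


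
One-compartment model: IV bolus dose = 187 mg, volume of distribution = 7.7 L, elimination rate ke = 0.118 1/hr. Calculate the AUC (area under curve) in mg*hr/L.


C0 = Dose/Vd = 187/7.7 = 24.2857 mg/L
AUC = C0/ke = 24.2857/0.118
AUC = 205.8 mg*hr/L


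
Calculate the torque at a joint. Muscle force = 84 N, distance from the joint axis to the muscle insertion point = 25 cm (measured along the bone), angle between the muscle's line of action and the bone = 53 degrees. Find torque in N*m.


Torque = F * d * sin(theta)   (moment arm = d*sin(theta))
d = 25 cm = 0.25 m
Torque = 84 * 0.25 * sin(53)
Torque = 16.77 N*m


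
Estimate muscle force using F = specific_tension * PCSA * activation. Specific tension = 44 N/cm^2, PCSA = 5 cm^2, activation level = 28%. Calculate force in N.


F = sigma * PCSA * activation
F = 44 * 5 * 0.28
F = 61.6 N


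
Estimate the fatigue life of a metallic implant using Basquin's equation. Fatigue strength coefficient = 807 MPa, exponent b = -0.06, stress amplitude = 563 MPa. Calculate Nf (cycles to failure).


sigma_a = sigma_f' * (2Nf)^b
2Nf = (sigma_a/sigma_f')^(1/b)
2Nf = (563/807)^(1/-0.06)
2Nf = 403.72502
Nf = 201.9


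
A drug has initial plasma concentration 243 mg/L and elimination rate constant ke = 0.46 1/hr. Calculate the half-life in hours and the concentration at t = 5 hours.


t_half = ln(2) / ke = 0.693147 / 0.46 = 1.507 hr
C(t) = C0 * exp(-ke*t) = 243 * exp(-0.46*5)
C(5) = 24.36 mg/L


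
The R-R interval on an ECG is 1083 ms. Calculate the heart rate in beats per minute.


HR = 60 / RR_interval(s)
RR = 1083 ms = 1.083 s
HR = 60 / 1.083 = 55.4 bpm


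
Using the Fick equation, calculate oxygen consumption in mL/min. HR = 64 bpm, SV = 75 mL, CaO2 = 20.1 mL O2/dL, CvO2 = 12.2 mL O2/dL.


CO = HR*SV = 64*75/1000 = 4.8 L/min
a-v O2 diff = 20.1 - 12.2 = 7.9 mL/dL
VO2 = CO * (CaO2-CvO2) * 10 dL/L
VO2 = 4.8 * 7.9 * 10
VO2 = 379.2 mL/min


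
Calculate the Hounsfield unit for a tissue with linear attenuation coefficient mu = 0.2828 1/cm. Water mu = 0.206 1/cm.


HU = ((mu_tissue - mu_water) / mu_water) * 1000
HU = ((0.2828 - 0.206) / 0.206) * 1000
HU = 372.8


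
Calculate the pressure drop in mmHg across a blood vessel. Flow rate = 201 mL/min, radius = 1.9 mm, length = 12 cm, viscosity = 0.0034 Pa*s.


dP = 8*mu*L*Q / (pi*r^4)
Q = 201 mL/min = 3.35e-06 m^3/s
dP = 267.073 Pa = 267.073 / 133.322 mmHg = 2.003 mmHg


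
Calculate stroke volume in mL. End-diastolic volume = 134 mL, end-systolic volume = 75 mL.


SV = EDV - ESV
SV = 134 - 75
SV = 59 mL


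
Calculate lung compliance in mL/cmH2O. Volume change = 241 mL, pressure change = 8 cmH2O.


C = dV / dP
C = 241 / 8
C = 30.12 mL/cmH2O


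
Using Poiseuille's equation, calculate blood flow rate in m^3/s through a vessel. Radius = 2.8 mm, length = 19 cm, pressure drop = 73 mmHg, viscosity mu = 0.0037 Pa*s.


Q = pi*r^4*dP / (8*mu*L)
r = 0.0028 m, L = 0.19 m
dP = 73 mmHg = 9732.506 Pa
Q = 3.3417e-04 m^3/s


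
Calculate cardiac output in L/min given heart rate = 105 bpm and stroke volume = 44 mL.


CO = HR * SV
CO = 105 * 44 / 1000
CO = 4.62 L/min


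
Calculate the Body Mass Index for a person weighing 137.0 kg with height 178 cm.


BMI = weight / height^2
height = 178 cm = 1.78 m
BMI = 137.0 / 1.78^2
BMI = 43.24 kg/m^2


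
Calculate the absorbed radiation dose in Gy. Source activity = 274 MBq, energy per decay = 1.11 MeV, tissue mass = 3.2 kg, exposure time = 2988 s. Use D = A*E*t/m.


A = 274 MBq = 2.7400e+08 Bq
E = 1.11 MeV = 1.77822e-13 J
D = A*E*t/m = 2.7400e+08*1.77822e-13*2988/3.2
D = 0.0455 Gy


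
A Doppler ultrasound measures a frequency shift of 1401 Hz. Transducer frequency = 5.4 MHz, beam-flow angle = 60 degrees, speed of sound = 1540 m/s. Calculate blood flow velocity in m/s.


v = fd * c / (2 * f0 * cos(theta))
v = 1401 * 1540 / (2 * 5.4000e+06 * cos(60))
v = 0.3995 m/s


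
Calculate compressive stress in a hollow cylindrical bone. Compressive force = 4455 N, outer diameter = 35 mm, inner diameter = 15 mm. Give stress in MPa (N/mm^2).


A = pi*(r_o^2 - r_i^2)
r_o = 17.5 mm, r_i = 7.5 mm
A = 785.398 mm^2
sigma = F/A = 4455 / 785.398
sigma = 5.672 MPa


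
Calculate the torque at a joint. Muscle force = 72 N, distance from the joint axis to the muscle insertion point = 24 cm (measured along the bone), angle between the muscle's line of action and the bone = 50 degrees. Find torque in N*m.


Torque = F * d * sin(theta)   (moment arm = d*sin(theta))
d = 24 cm = 0.24 m
Torque = 72 * 0.24 * sin(50)
Torque = 13.24 N*m


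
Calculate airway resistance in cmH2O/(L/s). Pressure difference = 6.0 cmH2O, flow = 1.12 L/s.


R = dP / flow
R = 6.0 / 1.12
R = 5.357 cmH2O/(L/s)


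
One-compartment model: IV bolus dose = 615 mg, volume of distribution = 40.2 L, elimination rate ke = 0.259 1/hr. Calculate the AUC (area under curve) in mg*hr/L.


C0 = Dose/Vd = 615/40.2 = 15.2985 mg/L
AUC = C0/ke = 15.2985/0.259
AUC = 59.07 mg*hr/L


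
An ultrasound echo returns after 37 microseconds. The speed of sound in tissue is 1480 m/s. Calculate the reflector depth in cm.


depth = c * t / 2
t = 37 us = 3.7000e-05 s
depth = 1480 * 3.7000e-05 / 2
depth = 0.02738 m = 2.738 cm


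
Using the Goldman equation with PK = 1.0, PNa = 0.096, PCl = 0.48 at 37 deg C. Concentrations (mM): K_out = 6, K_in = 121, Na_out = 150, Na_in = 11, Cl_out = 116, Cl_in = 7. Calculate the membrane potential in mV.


Vm = (RT/F)*ln((PK*Ko + PNa*Nao + PCl*Cli)/(PK*Ki + PNa*Nai + PCl*Clo))
Numer = 23.76, Denom = 177.736
Vm = -53.78 mV


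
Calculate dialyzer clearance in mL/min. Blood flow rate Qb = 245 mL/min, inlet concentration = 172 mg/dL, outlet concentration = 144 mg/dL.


K = Qb * (Cb_in - Cb_out) / Cb_in
K = 245 * (172 - 144) / 172
K = 39.88 mL/min


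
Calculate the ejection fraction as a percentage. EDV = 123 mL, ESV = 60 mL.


SV = EDV - ESV = 123 - 60 = 63 mL
EF = SV/EDV * 100 = 63/123 * 100
EF = 51.22%


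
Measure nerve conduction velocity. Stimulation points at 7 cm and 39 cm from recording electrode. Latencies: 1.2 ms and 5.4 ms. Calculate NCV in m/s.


Distance = (39 - 7) / 100 = 0.32 m
dt = (5.4 - 1.2) / 1000 = 0.0042 s
NCV = dist / dt = 76.19 m/s


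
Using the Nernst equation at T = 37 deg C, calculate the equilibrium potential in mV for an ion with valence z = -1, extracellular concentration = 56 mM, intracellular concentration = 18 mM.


E = (RT/(zF)) * ln(C_out/C_in)
T = 37 + 273.15 = 310.15 K
E = (8.314 * 310.15 / (-1 * 96485)) * ln(56/18)
E = -30.33 mV


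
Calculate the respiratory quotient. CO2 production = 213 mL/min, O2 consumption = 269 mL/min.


RQ = VCO2 / VO2
RQ = 213 / 269
RQ = 0.7918


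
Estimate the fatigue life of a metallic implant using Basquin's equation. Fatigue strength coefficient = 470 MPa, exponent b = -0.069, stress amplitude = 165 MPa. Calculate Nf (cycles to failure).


sigma_a = sigma_f' * (2Nf)^b
2Nf = (sigma_a/sigma_f')^(1/b)
2Nf = (165/470)^(1/-0.069)
2Nf = 3877996.8
Nf = 1.9390e+06


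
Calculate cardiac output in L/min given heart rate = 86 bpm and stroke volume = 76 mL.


CO = HR * SV
CO = 86 * 76 / 1000
CO = 6.536 L/min


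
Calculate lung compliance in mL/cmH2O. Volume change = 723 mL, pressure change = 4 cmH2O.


C = dV / dP
C = 723 / 4
C = 180.8 mL/cmH2O


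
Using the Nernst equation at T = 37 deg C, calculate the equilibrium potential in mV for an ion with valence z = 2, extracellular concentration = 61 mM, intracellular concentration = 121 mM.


E = (RT/(zF)) * ln(C_out/C_in)
T = 37 + 273.15 = 310.15 K
E = (8.314 * 310.15 / (2 * 96485)) * ln(61/121)
E = -9.152 mV


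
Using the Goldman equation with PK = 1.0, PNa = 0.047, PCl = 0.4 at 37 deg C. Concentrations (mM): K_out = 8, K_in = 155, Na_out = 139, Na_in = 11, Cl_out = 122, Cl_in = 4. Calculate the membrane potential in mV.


Vm = (RT/F)*ln((PK*Ko + PNa*Nao + PCl*Cli)/(PK*Ki + PNa*Nai + PCl*Clo))
Numer = 16.133, Denom = 204.317
Vm = -67.85 mV


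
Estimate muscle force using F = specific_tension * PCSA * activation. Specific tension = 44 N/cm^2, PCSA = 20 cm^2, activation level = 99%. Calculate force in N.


F = sigma * PCSA * activation
F = 44 * 20 * 0.99
F = 871.2 N


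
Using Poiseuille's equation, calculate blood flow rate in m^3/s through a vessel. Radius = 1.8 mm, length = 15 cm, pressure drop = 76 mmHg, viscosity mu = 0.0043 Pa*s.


Q = pi*r^4*dP / (8*mu*L)
r = 0.0018 m, L = 0.15 m
dP = 76 mmHg = 10132.472 Pa
Q = 6.4760e-05 m^3/s


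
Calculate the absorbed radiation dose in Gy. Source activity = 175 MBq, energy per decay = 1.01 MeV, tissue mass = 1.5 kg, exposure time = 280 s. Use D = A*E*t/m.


A = 175 MBq = 1.7500e+08 Bq
E = 1.01 MeV = 1.61802e-13 J
D = A*E*t/m = 1.7500e+08*1.61802e-13*280/1.5
D = 0.005286 Gy


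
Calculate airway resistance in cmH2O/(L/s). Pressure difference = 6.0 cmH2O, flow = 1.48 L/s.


R = dP / flow
R = 6.0 / 1.48
R = 4.054 cmH2O/(L/s)


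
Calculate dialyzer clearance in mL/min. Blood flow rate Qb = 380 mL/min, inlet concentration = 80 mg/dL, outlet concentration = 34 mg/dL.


K = Qb * (Cb_in - Cb_out) / Cb_in
K = 380 * (80 - 34) / 80
K = 218.5 mL/min


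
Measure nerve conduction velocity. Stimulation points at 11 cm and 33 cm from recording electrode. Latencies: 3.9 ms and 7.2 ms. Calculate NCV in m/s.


Distance = (33 - 11) / 100 = 0.22 m
dt = (7.2 - 3.9) / 1000 = 0.0033 s
NCV = dist / dt = 66.67 m/s


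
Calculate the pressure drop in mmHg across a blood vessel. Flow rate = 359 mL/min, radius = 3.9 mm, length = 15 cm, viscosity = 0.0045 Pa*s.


dP = 8*mu*L*Q / (pi*r^4)
Q = 359 mL/min = 5.98333e-06 m^3/s
dP = 44.4558 Pa = 44.4558 / 133.322 mmHg = 0.3334 mmHg


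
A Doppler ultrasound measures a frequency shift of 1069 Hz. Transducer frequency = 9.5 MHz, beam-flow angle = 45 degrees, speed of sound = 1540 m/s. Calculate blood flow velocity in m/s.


v = fd * c / (2 * f0 * cos(theta))
v = 1069 * 1540 / (2 * 9.5000e+06 * cos(45))
v = 0.1225 m/s


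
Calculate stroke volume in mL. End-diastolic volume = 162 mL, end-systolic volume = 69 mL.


SV = EDV - ESV
SV = 162 - 69
SV = 93 mL


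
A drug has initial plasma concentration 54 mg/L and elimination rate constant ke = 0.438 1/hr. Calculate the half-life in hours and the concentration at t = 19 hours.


t_half = ln(2) / ke = 0.693147 / 0.438 = 1.583 hr
C(t) = C0 * exp(-ke*t) = 54 * exp(-0.438*19)
C(19) = 0.01313 mg/L


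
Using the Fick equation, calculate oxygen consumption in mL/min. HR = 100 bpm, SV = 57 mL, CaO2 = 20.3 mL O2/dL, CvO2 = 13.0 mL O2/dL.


CO = HR*SV = 100*57/1000 = 5.7 L/min
a-v O2 diff = 20.3 - 13.0 = 7.3 mL/dL
VO2 = CO * (CaO2-CvO2) * 10 dL/L
VO2 = 5.7 * 7.3 * 10
VO2 = 416.1 mL/min


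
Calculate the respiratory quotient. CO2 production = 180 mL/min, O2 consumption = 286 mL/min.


RQ = VCO2 / VO2
RQ = 180 / 286
RQ = 0.6294


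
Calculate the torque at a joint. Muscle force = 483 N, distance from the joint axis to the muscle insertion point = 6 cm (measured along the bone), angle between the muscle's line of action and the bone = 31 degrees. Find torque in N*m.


Torque = F * d * sin(theta)   (moment arm = d*sin(theta))
d = 6 cm = 0.06 m
Torque = 483 * 0.06 * sin(31)
Torque = 14.93 N*m


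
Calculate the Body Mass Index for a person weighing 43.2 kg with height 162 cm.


BMI = weight / height^2
height = 162 cm = 1.62 m
BMI = 43.2 / 1.62^2
BMI = 16.46 kg/m^2


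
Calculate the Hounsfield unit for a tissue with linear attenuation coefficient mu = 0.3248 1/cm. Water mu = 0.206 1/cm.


HU = ((mu_tissue - mu_water) / mu_water) * 1000
HU = ((0.3248 - 0.206) / 0.206) * 1000
HU = 576.7


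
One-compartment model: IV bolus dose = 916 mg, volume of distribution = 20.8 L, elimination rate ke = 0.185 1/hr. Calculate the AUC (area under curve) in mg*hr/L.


C0 = Dose/Vd = 916/20.8 = 44.0385 mg/L
AUC = C0/ke = 44.0385/0.185
AUC = 238 mg*hr/L


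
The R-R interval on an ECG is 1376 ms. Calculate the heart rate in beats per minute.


HR = 60 / RR_interval(s)
RR = 1376 ms = 1.376 s
HR = 60 / 1.376 = 43.6 bpm


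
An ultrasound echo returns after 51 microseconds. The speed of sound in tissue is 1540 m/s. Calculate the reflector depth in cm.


depth = c * t / 2
t = 51 us = 5.1000e-05 s
depth = 1540 * 5.1000e-05 / 2
depth = 0.03927 m = 3.927 cm


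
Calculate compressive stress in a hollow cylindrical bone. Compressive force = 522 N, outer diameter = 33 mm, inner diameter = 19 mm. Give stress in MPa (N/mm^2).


A = pi*(r_o^2 - r_i^2)
r_o = 16.5 mm, r_i = 9.5 mm
A = 571.77 mm^2
sigma = F/A = 522 / 571.77
sigma = 0.913 MPa


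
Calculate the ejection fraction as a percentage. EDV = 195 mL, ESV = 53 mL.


SV = EDV - ESV = 195 - 53 = 142 mL
EF = SV/EDV * 100 = 142/195 * 100
EF = 72.82%


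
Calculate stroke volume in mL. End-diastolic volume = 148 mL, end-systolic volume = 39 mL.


SV = EDV - ESV
SV = 148 - 39
SV = 109 mL


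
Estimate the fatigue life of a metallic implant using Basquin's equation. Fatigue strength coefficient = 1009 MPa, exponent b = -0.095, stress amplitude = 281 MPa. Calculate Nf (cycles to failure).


sigma_a = sigma_f' * (2Nf)^b
2Nf = (sigma_a/sigma_f')^(1/b)
2Nf = (281/1009)^(1/-0.095)
2Nf = 698314.43
Nf = 3.492e+05


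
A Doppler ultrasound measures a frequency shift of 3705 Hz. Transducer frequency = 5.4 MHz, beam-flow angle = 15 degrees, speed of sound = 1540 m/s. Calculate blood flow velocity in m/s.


v = fd * c / (2 * f0 * cos(theta))
v = 3705 * 1540 / (2 * 5.4000e+06 * cos(15))
v = 0.5469 m/s


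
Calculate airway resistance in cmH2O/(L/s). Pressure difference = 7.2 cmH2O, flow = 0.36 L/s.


R = dP / flow
R = 7.2 / 0.36
R = 20 cmH2O/(L/s)


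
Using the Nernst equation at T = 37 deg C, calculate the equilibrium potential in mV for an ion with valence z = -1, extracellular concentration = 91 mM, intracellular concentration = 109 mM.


E = (RT/(zF)) * ln(C_out/C_in)
T = 37 + 273.15 = 310.15 K
E = (8.314 * 310.15 / (-1 * 96485)) * ln(91/109)
E = 4.824 mV


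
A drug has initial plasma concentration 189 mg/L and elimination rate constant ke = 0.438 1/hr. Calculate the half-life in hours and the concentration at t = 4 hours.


t_half = ln(2) / ke = 0.693147 / 0.438 = 1.583 hr
C(t) = C0 * exp(-ke*t) = 189 * exp(-0.438*4)
C(4) = 32.78 mg/L


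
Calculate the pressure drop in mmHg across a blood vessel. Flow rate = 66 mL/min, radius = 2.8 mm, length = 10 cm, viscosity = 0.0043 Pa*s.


dP = 8*mu*L*Q / (pi*r^4)
Q = 66 mL/min = 1.1e-06 m^3/s
dP = 19.5961 Pa = 19.5961 / 133.322 mmHg = 0.147 mmHg


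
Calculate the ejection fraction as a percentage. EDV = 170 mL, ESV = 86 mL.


SV = EDV - ESV = 170 - 86 = 84 mL
EF = SV/EDV * 100 = 84/170 * 100
EF = 49.41%


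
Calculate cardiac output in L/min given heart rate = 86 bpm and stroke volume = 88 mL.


CO = HR * SV
CO = 86 * 88 / 1000
CO = 7.568 L/min


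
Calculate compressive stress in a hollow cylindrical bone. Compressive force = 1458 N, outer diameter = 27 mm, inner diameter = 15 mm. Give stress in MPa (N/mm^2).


A = pi*(r_o^2 - r_i^2)
r_o = 13.5 mm, r_i = 7.5 mm
A = 395.841 mm^2
sigma = F/A = 1458 / 395.841
sigma = 3.683 MPa


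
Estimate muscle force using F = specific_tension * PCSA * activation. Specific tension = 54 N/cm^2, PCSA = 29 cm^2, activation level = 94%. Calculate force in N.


F = sigma * PCSA * activation
F = 54 * 29 * 0.94
F = 1472 N


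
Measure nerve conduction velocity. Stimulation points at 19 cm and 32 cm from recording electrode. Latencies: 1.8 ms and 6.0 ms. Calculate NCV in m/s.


Distance = (32 - 19) / 100 = 0.13 m
dt = (6.0 - 1.8) / 1000 = 0.0042 s
NCV = dist / dt = 30.95 m/s


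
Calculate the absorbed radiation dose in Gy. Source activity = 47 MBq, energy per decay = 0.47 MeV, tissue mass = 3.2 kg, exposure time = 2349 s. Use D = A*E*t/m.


A = 47 MBq = 4.7000e+07 Bq
E = 0.47 MeV = 7.5294e-14 J
D = A*E*t/m = 4.7000e+07*7.5294e-14*2349/3.2
D = 0.002598 Gy


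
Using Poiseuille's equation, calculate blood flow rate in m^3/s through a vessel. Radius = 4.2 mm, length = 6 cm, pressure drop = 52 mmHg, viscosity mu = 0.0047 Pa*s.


Q = pi*r^4*dP / (8*mu*L)
r = 0.0042 m, L = 0.06 m
dP = 52 mmHg = 6932.744 Pa
Q = 0.003004 m^3/s


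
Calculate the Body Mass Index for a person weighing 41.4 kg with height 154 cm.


BMI = weight / height^2
height = 154 cm = 1.54 m
BMI = 41.4 / 1.54^2
BMI = 17.46 kg/m^2


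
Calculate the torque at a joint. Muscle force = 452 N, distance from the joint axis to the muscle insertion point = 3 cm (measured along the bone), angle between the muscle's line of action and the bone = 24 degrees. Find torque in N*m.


Torque = F * d * sin(theta)   (moment arm = d*sin(theta))
d = 3 cm = 0.03 m
Torque = 452 * 0.03 * sin(24)
Torque = 5.515 N*m


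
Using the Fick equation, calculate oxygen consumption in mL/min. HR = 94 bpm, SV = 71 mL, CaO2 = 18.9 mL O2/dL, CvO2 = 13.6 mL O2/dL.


CO = HR*SV = 94*71/1000 = 6.674 L/min
a-v O2 diff = 18.9 - 13.6 = 5.3 mL/dL
VO2 = CO * (CaO2-CvO2) * 10 dL/L
VO2 = 6.674 * 5.3 * 10
VO2 = 353.7 mL/min


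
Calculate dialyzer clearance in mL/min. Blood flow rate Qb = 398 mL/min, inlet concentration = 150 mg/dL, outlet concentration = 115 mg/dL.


K = Qb * (Cb_in - Cb_out) / Cb_in
K = 398 * (150 - 115) / 150
K = 92.87 mL/min


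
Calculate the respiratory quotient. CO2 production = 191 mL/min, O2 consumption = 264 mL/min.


RQ = VCO2 / VO2
RQ = 191 / 264
RQ = 0.7235


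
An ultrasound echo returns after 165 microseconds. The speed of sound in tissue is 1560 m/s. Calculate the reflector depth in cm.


depth = c * t / 2
t = 165 us = 1.6500e-04 s
depth = 1560 * 1.6500e-04 / 2
depth = 0.1287 m = 12.87 cm


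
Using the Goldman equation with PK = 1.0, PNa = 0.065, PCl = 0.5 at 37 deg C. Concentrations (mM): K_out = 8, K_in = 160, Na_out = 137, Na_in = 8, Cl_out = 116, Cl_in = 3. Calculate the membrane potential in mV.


Vm = (RT/F)*ln((PK*Ko + PNa*Nao + PCl*Cli)/(PK*Ki + PNa*Nai + PCl*Clo))
Numer = 18.405, Denom = 218.52
Vm = -66.13 mV


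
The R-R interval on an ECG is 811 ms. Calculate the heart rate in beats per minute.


HR = 60 / RR_interval(s)
RR = 811 ms = 0.811 s
HR = 60 / 0.811 = 73.98 bpm


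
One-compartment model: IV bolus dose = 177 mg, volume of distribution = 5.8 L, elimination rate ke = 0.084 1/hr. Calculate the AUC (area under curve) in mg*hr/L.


C0 = Dose/Vd = 177/5.8 = 30.5172 mg/L
AUC = C0/ke = 30.5172/0.084
AUC = 363.3 mg*hr/L


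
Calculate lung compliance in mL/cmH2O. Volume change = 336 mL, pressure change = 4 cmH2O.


C = dV / dP
C = 336 / 4
C = 84 mL/cmH2O


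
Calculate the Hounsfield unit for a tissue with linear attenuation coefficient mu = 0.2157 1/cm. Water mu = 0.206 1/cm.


HU = ((mu_tissue - mu_water) / mu_water) * 1000
HU = ((0.2157 - 0.206) / 0.206) * 1000
HU = 47.09


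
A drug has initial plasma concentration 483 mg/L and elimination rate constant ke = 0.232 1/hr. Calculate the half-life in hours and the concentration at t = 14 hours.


t_half = ln(2) / ke = 0.693147 / 0.232 = 2.988 hr
C(t) = C0 * exp(-ke*t) = 483 * exp(-0.232*14)
C(14) = 18.77 mg/L


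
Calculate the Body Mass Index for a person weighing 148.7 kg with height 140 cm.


BMI = weight / height^2
height = 140 cm = 1.4 m
BMI = 148.7 / 1.4^2
BMI = 75.87 kg/m^2


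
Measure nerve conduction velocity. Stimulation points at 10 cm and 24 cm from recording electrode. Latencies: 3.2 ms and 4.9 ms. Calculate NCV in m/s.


Distance = (24 - 10) / 100 = 0.14 m
dt = (4.9 - 3.2) / 1000 = 0.0017 s
NCV = dist / dt = 82.35 m/s


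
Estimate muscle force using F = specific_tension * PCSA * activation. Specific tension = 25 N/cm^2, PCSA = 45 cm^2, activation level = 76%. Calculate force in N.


F = sigma * PCSA * activation
F = 25 * 45 * 0.76
F = 855 N


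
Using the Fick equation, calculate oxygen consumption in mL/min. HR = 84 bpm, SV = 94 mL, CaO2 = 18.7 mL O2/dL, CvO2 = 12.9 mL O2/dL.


CO = HR*SV = 84*94/1000 = 7.896 L/min
a-v O2 diff = 18.7 - 12.9 = 5.8 mL/dL
VO2 = CO * (CaO2-CvO2) * 10 dL/L
VO2 = 7.896 * 5.8 * 10
VO2 = 458 mL/min


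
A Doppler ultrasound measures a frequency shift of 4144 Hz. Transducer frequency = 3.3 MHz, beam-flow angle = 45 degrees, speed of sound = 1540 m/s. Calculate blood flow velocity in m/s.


v = fd * c / (2 * f0 * cos(theta))
v = 4144 * 1540 / (2 * 3.3000e+06 * cos(45))
v = 1.367 m/s


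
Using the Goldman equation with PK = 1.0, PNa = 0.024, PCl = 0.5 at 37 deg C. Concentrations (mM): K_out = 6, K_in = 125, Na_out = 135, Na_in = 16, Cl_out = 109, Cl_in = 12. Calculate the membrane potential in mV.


Vm = (RT/F)*ln((PK*Ko + PNa*Nao + PCl*Cli)/(PK*Ki + PNa*Nai + PCl*Clo))
Numer = 15.24, Denom = 179.884
Vm = -65.97 mV


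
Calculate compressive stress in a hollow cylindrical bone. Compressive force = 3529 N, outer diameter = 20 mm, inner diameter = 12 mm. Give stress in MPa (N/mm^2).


A = pi*(r_o^2 - r_i^2)
r_o = 10 mm, r_i = 6 mm
A = 201.062 mm^2
sigma = F/A = 3529 / 201.062
sigma = 17.55 MPa


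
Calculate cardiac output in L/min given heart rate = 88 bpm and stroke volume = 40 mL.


CO = HR * SV
CO = 88 * 40 / 1000
CO = 3.52 L/min


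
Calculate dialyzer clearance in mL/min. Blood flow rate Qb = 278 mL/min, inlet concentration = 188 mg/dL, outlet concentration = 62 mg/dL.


K = Qb * (Cb_in - Cb_out) / Cb_in
K = 278 * (188 - 62) / 188
K = 186.3 mL/min


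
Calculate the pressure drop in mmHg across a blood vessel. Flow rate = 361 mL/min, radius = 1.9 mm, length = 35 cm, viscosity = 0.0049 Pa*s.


dP = 8*mu*L*Q / (pi*r^4)
Q = 361 mL/min = 6.01667e-06 m^3/s
dP = 2016.26 Pa = 2016.26 / 133.322 mmHg = 15.12 mmHg


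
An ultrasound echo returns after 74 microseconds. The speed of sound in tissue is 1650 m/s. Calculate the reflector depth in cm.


depth = c * t / 2
t = 74 us = 7.4000e-05 s
depth = 1650 * 7.4000e-05 / 2
depth = 0.06105 m = 6.105 cm


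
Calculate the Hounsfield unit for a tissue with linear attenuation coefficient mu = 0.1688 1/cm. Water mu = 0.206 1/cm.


HU = ((mu_tissue - mu_water) / mu_water) * 1000
HU = ((0.1688 - 0.206) / 0.206) * 1000
HU = -180.6


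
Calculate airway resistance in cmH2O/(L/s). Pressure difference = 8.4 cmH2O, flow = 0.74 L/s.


R = dP / flow
R = 8.4 / 0.74
R = 11.35 cmH2O/(L/s)
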